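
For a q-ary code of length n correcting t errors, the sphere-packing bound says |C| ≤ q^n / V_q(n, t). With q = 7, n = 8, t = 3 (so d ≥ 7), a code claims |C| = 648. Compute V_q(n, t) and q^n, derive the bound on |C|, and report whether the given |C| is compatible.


V_q(n, t) = 13153, q^n = 5764801, Hamming bound = 438, |C| = 648 > bound (violated).

Step 1: Compute V_q(n, t) = Σ_{j=0}^3 C(n, j) (q−1)^j.
  j = 0: C(8,0)·(6)^0 = 1·1 = 1.
  j = 1: C(8,1)·(6)^1 = 8·6 = 48.
  j = 2: C(8,2)·(6)^2 = 28·36 = 1008.
  j = 3: C(8,3)·(6)^3 = 56·216 = 12096.
  V_q(n, t) = 1 + 48 + 1008 + 12096 = 13153.
Step 2: q^n = 7^8 = 5764801.
Step 3: Hamming bound ⌊q^n / V_q(n,t)⌋ = ⌊5764801/13153⌋ = 438.
Step 4: Compare |C| = 648 to 438: violated.
The claimed |C| lies above the Hamming bound, so no 7-ary code of length 8 with d ≥ 7 can have 648 codewords.


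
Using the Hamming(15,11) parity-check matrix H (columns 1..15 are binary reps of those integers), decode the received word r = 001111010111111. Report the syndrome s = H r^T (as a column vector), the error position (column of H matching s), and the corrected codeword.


s = (1, 1, 0, 1)^T, error position = 13, corrected codeword c = 001111010111011

Compute s = H r^T mod 2 one row at a time:
  s_1 = 1 + 0 + 1 + 1 + 1 + 1 + 1 + 1 = 7 ≡ 1 (mod 2).
  s_2 = 1 + 1 + 1 + 0 + 1 + 1 + 1 + 1 = 7 ≡ 1 (mod 2).
  s_3 = 0 + 1 + 1 + 0 + 1 + 1 + 1 + 1 = 6 ≡ 0 (mod 2).
  s_4 = 0 + 1 + 1 + 0 + 0 + 1 + 1 + 1 = 5 ≡ 1 (mod 2).
s = (1, 1, 0, 1)^T — this equals column 13 of H (binary 1101), so error is at position 13.
Correct: flip bit 13 of r = 001111010111111 to get c = 001111010111011.


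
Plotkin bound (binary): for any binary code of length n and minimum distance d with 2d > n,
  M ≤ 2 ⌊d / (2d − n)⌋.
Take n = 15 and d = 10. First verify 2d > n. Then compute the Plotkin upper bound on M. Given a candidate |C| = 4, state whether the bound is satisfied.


Plotkin bound M ≤ 4; given |C| = 4 ≤ bound (satisfied).

Check applicability: 2d = 20, n = 15.
2d − n = 5 > 0, so Plotkin applies.
Compute d/(2d−n) = 10/5 ≈ 2.0000.
⌊d/(2d−n)⌋ = 2.
Plotkin bound: M ≤ 2·2 = 4.
Given |C| = 4, check: satisfied.
This |C| is at the Plotkin bound.


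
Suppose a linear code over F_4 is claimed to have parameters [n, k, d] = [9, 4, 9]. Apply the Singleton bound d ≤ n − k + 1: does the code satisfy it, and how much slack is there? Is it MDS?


Singleton RHS = n − k + 1 = 6, slack = -3, bound violated (no such code; not MDS).

Singleton bound: d ≤ n − k + 1.
Here n = 9, k = 4, so n − k + 1 = 6.
Given d = 9, check d ≤ 6: NO.
Slack = (n − k + 1) − d = -3.
The slack is negative: d = 9 exceeds n − k + 1 = 6 by 3, so the Singleton bound is violated and no linear [9, 4, 9]_4 code can exist. In particular it is not MDS (MDS requires d = n − k + 1 exactly).
Description: the claimed parameters are [9, 4, 9]_4; such a code would be impossible (violates the Singleton bound).


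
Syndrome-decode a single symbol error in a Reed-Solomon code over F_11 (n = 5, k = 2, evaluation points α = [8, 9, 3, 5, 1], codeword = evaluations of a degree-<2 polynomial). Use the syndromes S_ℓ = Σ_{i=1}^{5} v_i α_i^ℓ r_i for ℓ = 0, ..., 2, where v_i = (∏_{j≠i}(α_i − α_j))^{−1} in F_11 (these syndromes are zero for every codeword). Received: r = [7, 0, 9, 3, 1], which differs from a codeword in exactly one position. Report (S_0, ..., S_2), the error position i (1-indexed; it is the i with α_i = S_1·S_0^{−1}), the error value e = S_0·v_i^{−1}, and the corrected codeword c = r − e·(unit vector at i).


S = (1, 5, 3), error at position 4, error magnitude e = 8, c = [7, 0, 9, 6, 1].

Step 1: column multipliers v_i = (∏_{j≠i}(α_i − α_j))^{−1} mod 11.
  i = 1 (α = 8): (8−9)(8−3)(8−5)(8−1) = (−1)·5·3·7 = −105 ≡ 5, so v_1 = 5^{−1} = 9 (mod 11).
  i = 2 (α = 9): (9−8)(9−3)(9−5)(9−1) = 1·6·4·8 = 192 ≡ 5, so v_2 = 5^{−1} = 9 (mod 11).
  i = 3 (α = 3): (3−8)(3−9)(3−5)(3−1) = (−5)·(−6)·(−2)·2 = −120 ≡ 1, so v_3 = 1^{−1} = 1 (mod 11).
  i = 4 (α = 5): (5−8)(5−9)(5−3)(5−1) = (−3)·(−4)·2·4 = 96 ≡ 8, so v_4 = 8^{−1} = 7 (mod 11).
  i = 5 (α = 1): (1−8)(1−9)(1−3)(1−5) = (−7)·(−8)·(−2)·(−4) = 448 ≡ 8, so v_5 = 8^{−1} = 7 (mod 11).
  v = [9, 9, 1, 7, 7].
Step 2: syndromes of r = [7, 0, 9, 3, 1] (all sums mod 11).
  S_0 = Σ v_i r_i = 9·7 + 9·0 + 1·9 + 7·3 + 7·1 = 100 ≡ 1.
  S_1 = Σ v_i α_i r_i = 9·8·7 + 9·9·0 + 1·3·9 + 7·5·3 + 7·1·1 = 643 ≡ 5.
  α_i^2 mod 11 = [9, 4, 9, 3, 1].
  S_2 = Σ v_i α_i^2 r_i = 9·9·7 + 9·4·0 + 1·9·9 + 7·3·3 + 7·1·1 = 718 ≡ 3.
  S = (1, 5, 3) ≠ 0, so r is not a codeword (an error is present).
Step 3: locate the error. For a single error e at position i, S_ℓ = v_i·e·α_i^ℓ, so α_err = S_1/S_0.
  S_0^{−1} = 1^{−1} = 1 (mod 11), so α_err = 5·1 = 5 ≡ 5 = α_4. Error position i = 4.
  Consistency check: S_2/S_1 = 3·9 = 27 ≡ 5 = α_err ✓ (single-error assumption holds).
Step 4: error magnitude e = S_0/v_4 = S_0·∏_{j≠4}(α_4 − α_j) = 1·8 = 8 ≡ 8 (mod 11).
Step 5: correct position 4: c_4 = r_4 − e = 3 − 8 ≡ 6 (mod 11). Hence c = [7, 0, 9, 6, 1].
  Check: interpolating c through the α_i gives m(x) = 8 + 4·x (degree < 2) with m(α_i) = c_i for every i, so c is indeed a codeword.


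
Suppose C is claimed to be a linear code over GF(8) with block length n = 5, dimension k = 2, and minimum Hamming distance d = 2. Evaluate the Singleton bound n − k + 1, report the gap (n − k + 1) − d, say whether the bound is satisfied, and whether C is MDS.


Singleton RHS = n − k + 1 = 4, slack = 2, bound satisfied, not MDS.

Singleton bound: d ≤ n − k + 1.
Here n = 5, k = 2, so n − k + 1 = 4.
Given d = 2, check d ≤ 4: YES.
Slack = (n − k + 1) − d = 2.
The code is NOT MDS (slack = 2 > 0).
Description: the claimed parameters are [5, 2, 2]_8; such a code would be non-MDS.


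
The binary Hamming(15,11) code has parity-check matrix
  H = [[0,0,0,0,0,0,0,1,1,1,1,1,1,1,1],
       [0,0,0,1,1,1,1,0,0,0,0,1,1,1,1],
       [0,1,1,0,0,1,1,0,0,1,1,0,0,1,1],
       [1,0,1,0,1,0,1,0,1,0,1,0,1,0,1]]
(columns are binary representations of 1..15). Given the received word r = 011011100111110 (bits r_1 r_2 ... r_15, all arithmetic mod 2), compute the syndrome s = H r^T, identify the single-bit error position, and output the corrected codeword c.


s = (1, 0, 1, 1)^T, error position = 11, corrected codeword c = 011011100101110

Compute s = H r^T mod 2 one row at a time:
  s_1 = 0 + 0 + 1 + 1 + 1 + 1 + 1 + 0 = 5 ≡ 1 (mod 2).
  s_2 = 0 + 1 + 1 + 1 + 1 + 1 + 1 + 0 = 6 ≡ 0 (mod 2).
  s_3 = 1 + 1 + 1 + 1 + 1 + 1 + 1 + 0 = 7 ≡ 1 (mod 2).
  s_4 = 0 + 1 + 1 + 1 + 0 + 1 + 1 + 0 = 5 ≡ 1 (mod 2).
s = (1, 0, 1, 1)^T — this equals column 11 of H (binary 1011), so error is at position 11.
Correct: flip bit 11 of r = 011011100111110 to get c = 011011100101110.


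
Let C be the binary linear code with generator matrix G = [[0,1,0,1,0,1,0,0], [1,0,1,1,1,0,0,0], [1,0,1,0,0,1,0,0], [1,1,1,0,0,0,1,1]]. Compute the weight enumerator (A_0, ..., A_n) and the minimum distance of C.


Weight distribution: A_0 = 1, A_2 = 1, A_3 = 4, A_4 = 4, A_5 = 4, A_6 = 1, A_8 = 1. Minimum distance d = 2.

Enumerate all 2^4 = 16 messages m ∈ F_2^4.
For each, compute codeword c = mG in F_2^8, then tally its weight.
  m = 0000 → c = 00000000, weight = 0.
  m = 1000 → c = 01010100, weight = 3.
  m = 0100 → c = 10111000, weight = 4.
  m = 1100 → c = 11101100, weight = 5.
  m = 0010 → c = 10100100, weight = 3.
  m = 1010 → c = 11110000, weight = 4.
  m = 0110 → c = 00011100, weight = 3.
  m = 1110 → c = 01001000, weight = 2.
  m = 0001 → c = 11100011, weight = 5.
  m = 1001 → c = 10110111, weight = 6.
  m = 0101 → c = 01011011, weight = 5.
  m = 1101 → c = 00001111, weight = 4.
  m = 0011 → c = 01000111, weight = 4.
  m = 1011 → c = 00010011, weight = 3.
  m = 0111 → c = 11111111, weight = 8.
  m = 1111 → c = 10101011, weight = 5.
Tally weights:
  weight 0: 1 codewords.
  weight 2: 1 codewords.
  weight 3: 4 codewords.
  weight 4: 4 codewords.
  weight 5: 4 codewords.
  weight 6: 1 codewords.
  weight 8: 1 codewords.
Minimum distance d = smallest w > 0 with A_w > 0 = 2.
Sanity: Σ A_w = 16 = 2^4 = 16 ✓.


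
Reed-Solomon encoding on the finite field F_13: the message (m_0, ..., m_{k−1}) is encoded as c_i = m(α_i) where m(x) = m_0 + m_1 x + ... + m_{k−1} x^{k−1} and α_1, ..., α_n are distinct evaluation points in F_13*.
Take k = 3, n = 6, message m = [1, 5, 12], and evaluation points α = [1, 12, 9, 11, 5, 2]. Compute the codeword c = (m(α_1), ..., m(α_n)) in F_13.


c = [5, 8, 4, 0, 1, 7]

Message polynomial: m(x) = 1 + 5·x + 12·x^2 (mod 13).
For each evaluation point α_i, compute m(α_i) mod 13:
  α_1 = 1: Horner steps 12 → 4 → 5, so m(1) = 5.
  α_2 = 12: Horner steps 12 → 6 → 8, so m(12) = 8.
  α_3 = 9: Horner steps 12 → 9 → 4, so m(9) = 4.
  α_4 = 11: Horner steps 12 → 7 → 0, so m(11) = 0.
  α_5 = 5: Horner steps 12 → 0 → 1, so m(5) = 1.
  α_6 = 2: Horner steps 12 → 3 → 7, so m(2) = 7.
Codeword c = [5, 8, 4, 0, 1, 7] ∈ F_13^6.


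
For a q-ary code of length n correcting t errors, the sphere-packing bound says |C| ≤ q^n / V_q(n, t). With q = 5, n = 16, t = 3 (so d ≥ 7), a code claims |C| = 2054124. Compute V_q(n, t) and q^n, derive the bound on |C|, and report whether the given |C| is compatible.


V_q(n, t) = 37825, q^n = 152587890625, Hamming bound = 4034048, |C| = 2054124 ≤ bound (satisfied).

Step 1: Compute V_q(n, t) = Σ_{j=0}^3 C(n, j) (q−1)^j.
  j = 0: C(16,0)·(4)^0 = 1·1 = 1.
  j = 1: C(16,1)·(4)^1 = 16·4 = 64.
  j = 2: C(16,2)·(4)^2 = 120·16 = 1920.
  j = 3: C(16,3)·(4)^3 = 560·64 = 35840.
  V_q(n, t) = 1 + 64 + 1920 + 35840 = 37825.
Step 2: q^n = 5^16 = 152587890625.
Step 3: Hamming bound ⌊q^n / V_q(n,t)⌋ = ⌊152587890625/37825⌋ = 4034048.
Step 4: Compare |C| = 2054124 to 4034048: satisfied.
The claimed |C| lies below the Hamming bound.


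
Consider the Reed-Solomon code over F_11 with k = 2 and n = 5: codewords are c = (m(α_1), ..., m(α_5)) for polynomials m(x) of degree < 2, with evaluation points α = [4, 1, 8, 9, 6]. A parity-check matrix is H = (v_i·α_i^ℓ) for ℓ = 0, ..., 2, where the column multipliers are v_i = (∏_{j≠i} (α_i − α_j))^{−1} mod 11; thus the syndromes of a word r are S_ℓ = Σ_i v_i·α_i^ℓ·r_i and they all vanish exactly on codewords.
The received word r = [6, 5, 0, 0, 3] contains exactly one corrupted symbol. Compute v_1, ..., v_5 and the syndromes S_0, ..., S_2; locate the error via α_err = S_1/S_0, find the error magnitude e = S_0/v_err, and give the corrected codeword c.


S = (4, 3, 5), error at position 4, error magnitude e = 7, c = [6, 5, 0, 4, 3].

Step 1: column multipliers v_i = (∏_{j≠i}(α_i − α_j))^{−1} mod 11.
  i = 1 (α = 4): (4−1)(4−8)(4−9)(4−6) = 3·(−4)·(−5)·(−2) = −120 ≡ 1, so v_1 = 1^{−1} = 1 (mod 11).
  i = 2 (α = 1): (1−4)(1−8)(1−9)(1−6) = (−3)·(−7)·(−8)·(−5) = 840 ≡ 4, so v_2 = 4^{−1} = 3 (mod 11).
  i = 3 (α = 8): (8−4)(8−1)(8−9)(8−6) = 4·7·(−1)·2 = −56 ≡ 10, so v_3 = 10^{−1} = 10 (mod 11).
  i = 4 (α = 9): (9−4)(9−1)(9−8)(9−6) = 5·8·1·3 = 120 ≡ 10, so v_4 = 10^{−1} = 10 (mod 11).
  i = 5 (α = 6): (6−4)(6−1)(6−8)(6−9) = 2·5·(−2)·(−3) = 60 ≡ 5, so v_5 = 5^{−1} = 9 (mod 11).
  v = [1, 3, 10, 10, 9].
Step 2: syndromes of r = [6, 5, 0, 0, 3] (all sums mod 11).
  S_0 = Σ v_i r_i = 1·6 + 3·5 + 10·0 + 10·0 + 9·3 = 48 ≡ 4.
  S_1 = Σ v_i α_i r_i = 1·4·6 + 3·1·5 + 10·8·0 + 10·9·0 + 9·6·3 = 201 ≡ 3.
  α_i^2 mod 11 = [5, 1, 9, 4, 3].
  S_2 = Σ v_i α_i^2 r_i = 1·5·6 + 3·1·5 + 10·9·0 + 10·4·0 + 9·3·3 = 126 ≡ 5.
  S = (4, 3, 5) ≠ 0, so r is not a codeword (an error is present).
Step 3: locate the error. For a single error e at position i, S_ℓ = v_i·e·α_i^ℓ, so α_err = S_1/S_0.
  S_0^{−1} = 4^{−1} = 3 (mod 11), so α_err = 3·3 = 9 ≡ 9 = α_4. Error position i = 4.
  Consistency check: S_2/S_1 = 5·4 = 20 ≡ 9 = α_err ✓ (single-error assumption holds).
Step 4: error magnitude e = S_0/v_4 = S_0·∏_{j≠4}(α_4 − α_j) = 4·10 = 40 ≡ 7 (mod 11).
Step 5: correct position 4: c_4 = r_4 − e = 0 − 7 ≡ 4 (mod 11). Hence c = [6, 5, 0, 4, 3].
  Check: interpolating c through the α_i gives m(x) = 1 + 4·x (degree < 2) with m(α_i) = c_i for every i, so c is indeed a codeword.


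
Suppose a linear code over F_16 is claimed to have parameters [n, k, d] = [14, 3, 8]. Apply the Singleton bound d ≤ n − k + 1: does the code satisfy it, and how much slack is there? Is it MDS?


Singleton RHS = n − k + 1 = 12, slack = 4, bound satisfied, not MDS.

Singleton bound: d ≤ n − k + 1.
Here n = 14, k = 3, so n − k + 1 = 12.
Given d = 8, check d ≤ 12: YES.
Slack = (n − k + 1) − d = 4.
The code is NOT MDS (slack = 4 > 0).
Description: the claimed parameters are [14, 3, 8]_16; such a code would be non-MDS.


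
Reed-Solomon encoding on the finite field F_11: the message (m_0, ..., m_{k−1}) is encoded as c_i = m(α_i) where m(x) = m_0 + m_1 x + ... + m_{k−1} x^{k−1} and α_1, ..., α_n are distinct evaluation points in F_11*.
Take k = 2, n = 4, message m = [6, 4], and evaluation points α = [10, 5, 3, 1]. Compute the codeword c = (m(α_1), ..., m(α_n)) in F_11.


c = [2, 4, 7, 10]

Message polynomial: m(x) = 6 + 4·x (mod 11).
For each evaluation point α_i, compute m(α_i) mod 11:
  α_1 = 10: Horner steps 4 → 2, so m(10) = 2.
  α_2 = 5: Horner steps 4 → 4, so m(5) = 4.
  α_3 = 3: Horner steps 4 → 7, so m(3) = 7.
  α_4 = 1: Horner steps 4 → 10, so m(1) = 10.
Codeword c = [2, 4, 7, 10] ∈ F_11^4.


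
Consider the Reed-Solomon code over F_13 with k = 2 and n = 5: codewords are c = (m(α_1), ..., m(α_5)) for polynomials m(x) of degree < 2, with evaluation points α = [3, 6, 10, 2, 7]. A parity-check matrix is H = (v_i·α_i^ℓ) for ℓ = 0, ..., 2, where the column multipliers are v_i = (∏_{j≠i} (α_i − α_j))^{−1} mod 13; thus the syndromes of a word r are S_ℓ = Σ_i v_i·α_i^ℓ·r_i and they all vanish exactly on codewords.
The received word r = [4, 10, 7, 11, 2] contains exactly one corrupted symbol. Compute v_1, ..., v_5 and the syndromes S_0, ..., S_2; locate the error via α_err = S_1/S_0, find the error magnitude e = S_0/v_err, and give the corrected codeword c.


S = (3, 5, 4), error at position 2, error magnitude e = 1, c = [4, 9, 7, 11, 2].

Step 1: column multipliers v_i = (∏_{j≠i}(α_i − α_j))^{−1} mod 13.
  i = 1 (α = 3): (3−6)(3−10)(3−2)(3−7) = (−3)·(−7)·1·(−4) = −84 ≡ 7, so v_1 = 7^{−1} = 2 (mod 13).
  i = 2 (α = 6): (6−3)(6−10)(6−2)(6−7) = 3·(−4)·4·(−1) = 48 ≡ 9, so v_2 = 9^{−1} = 3 (mod 13).
  i = 3 (α = 10): (10−3)(10−6)(10−2)(10−7) = 7·4·8·3 = 672 ≡ 9, so v_3 = 9^{−1} = 3 (mod 13).
  i = 4 (α = 2): (2−3)(2−6)(2−10)(2−7) = (−1)·(−4)·(−8)·(−5) = 160 ≡ 4, so v_4 = 4^{−1} = 10 (mod 13).
  i = 5 (α = 7): (7−3)(7−6)(7−10)(7−2) = 4·1·(−3)·5 = −60 ≡ 5, so v_5 = 5^{−1} = 8 (mod 13).
  v = [2, 3, 3, 10, 8].
Step 2: syndromes of r = [4, 10, 7, 11, 2] (all sums mod 13).
  S_0 = Σ v_i r_i = 2·4 + 3·10 + 3·7 + 10·11 + 8·2 = 185 ≡ 3.
  S_1 = Σ v_i α_i r_i = 2·3·4 + 3·6·10 + 3·10·7 + 10·2·11 + 8·7·2 = 746 ≡ 5.
  α_i^2 mod 13 = [9, 10, 9, 4, 10].
  S_2 = Σ v_i α_i^2 r_i = 2·9·4 + 3·10·10 + 3·9·7 + 10·4·11 + 8·10·2 = 1161 ≡ 4.
  S = (3, 5, 4) ≠ 0, so r is not a codeword (an error is present).
Step 3: locate the error. For a single error e at position i, S_ℓ = v_i·e·α_i^ℓ, so α_err = S_1/S_0.
  S_0^{−1} = 3^{−1} = 9 (mod 13), so α_err = 5·9 = 45 ≡ 6 = α_2. Error position i = 2.
  Consistency check: S_2/S_1 = 4·8 = 32 ≡ 6 = α_err ✓ (single-error assumption holds).
Step 4: error magnitude e = S_0/v_2 = S_0·∏_{j≠2}(α_2 − α_j) = 3·9 = 27 ≡ 1 (mod 13).
Step 5: correct position 2: c_2 = r_2 − e = 10 − 1 ≡ 9 (mod 13). Hence c = [4, 9, 7, 11, 2].
  Check: interpolating c through the α_i gives m(x) = 12 + 6·x (degree < 2) with m(α_i) = c_i for every i, so c is indeed a codeword.


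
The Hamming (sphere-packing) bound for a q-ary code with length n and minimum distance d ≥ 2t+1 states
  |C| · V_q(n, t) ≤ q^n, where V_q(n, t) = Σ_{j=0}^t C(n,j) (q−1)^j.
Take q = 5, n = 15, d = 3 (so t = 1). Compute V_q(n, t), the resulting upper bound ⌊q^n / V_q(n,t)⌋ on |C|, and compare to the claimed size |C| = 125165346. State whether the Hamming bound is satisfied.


V_q(n, t) = 61, q^n = 30517578125, Hamming bound = 500288165, |C| = 125165346 ≤ bound (satisfied).

Step 1: Compute V_q(n, t) = Σ_{j=0}^1 C(n, j) (q−1)^j.
  j = 0: C(15,0)·(4)^0 = 1·1 = 1.
  j = 1: C(15,1)·(4)^1 = 15·4 = 60.
  V_q(n, t) = 1 + 60 = 61.
Step 2: q^n = 5^15 = 30517578125.
Step 3: Hamming bound ⌊q^n / V_q(n,t)⌋ = ⌊30517578125/61⌋ = 500288165.
Step 4: Compare |C| = 125165346 to 500288165: satisfied.
The claimed |C| lies below the Hamming bound.


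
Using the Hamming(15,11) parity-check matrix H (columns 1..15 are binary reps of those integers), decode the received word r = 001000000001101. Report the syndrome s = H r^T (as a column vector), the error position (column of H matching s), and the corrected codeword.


s = (1, 1, 0, 1)^T, error position = 13, corrected codeword c = 001000000001001

Compute s = H r^T mod 2 one row at a time:
  s_1 = 0 + 0 + 0 + 0 + 1 + 1 + 0 + 1 = 3 ≡ 1 (mod 2).
  s_2 = 0 + 0 + 0 + 0 + 1 + 1 + 0 + 1 = 3 ≡ 1 (mod 2).
  s_3 = 0 + 1 + 0 + 0 + 0 + 0 + 0 + 1 = 2 ≡ 0 (mod 2).
  s_4 = 0 + 1 + 0 + 0 + 0 + 0 + 1 + 1 = 3 ≡ 1 (mod 2).
s = (1, 1, 0, 1)^T — this equals column 13 of H (binary 1101), so error is at position 13.
Correct: flip bit 13 of r = 001000000001101 to get c = 001000000001001.


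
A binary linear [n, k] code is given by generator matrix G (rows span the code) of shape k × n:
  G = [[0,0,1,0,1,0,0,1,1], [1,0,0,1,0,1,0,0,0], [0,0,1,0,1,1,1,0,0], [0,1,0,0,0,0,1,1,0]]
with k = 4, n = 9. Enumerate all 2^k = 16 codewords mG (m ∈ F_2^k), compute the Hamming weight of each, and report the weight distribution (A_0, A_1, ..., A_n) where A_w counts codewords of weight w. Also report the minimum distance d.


Weight distribution: A_0 = 1, A_3 = 3, A_4 = 4, A_5 = 4, A_6 = 2, A_7 = 1, A_8 = 1. Minimum distance d = 3.

Enumerate all 2^4 = 16 messages m ∈ F_2^4.
For each, compute codeword c = mG in F_2^9, then tally its weight.
  m = 0000 → c = 000000000, weight = 0.
  m = 1000 → c = 001010011, weight = 4.
  m = 0100 → c = 100101000, weight = 3.
  m = 1100 → c = 101111011, weight = 7.
  m = 0010 → c = 001011100, weight = 4.
  m = 1010 → c = 000001111, weight = 4.
  m = 0110 → c = 101110100, weight = 5.
  m = 1110 → c = 100100111, weight = 5.
  m = 0001 → c = 010000110, weight = 3.
  m = 1001 → c = 011010101, weight = 5.
  m = 0101 → c = 110101110, weight = 6.
  m = 1101 → c = 111111101, weight = 8.
  m = 0011 → c = 011011010, weight = 5.
  m = 1011 → c = 010001001, weight = 3.
  m = 0111 → c = 111110010, weight = 6.
  m = 1111 → c = 110100001, weight = 4.
Tally weights:
  weight 0: 1 codewords.
  weight 3: 3 codewords.
  weight 4: 4 codewords.
  weight 5: 4 codewords.
  weight 6: 2 codewords.
  weight 7: 1 codewords.
  weight 8: 1 codewords.
Minimum distance d = smallest w > 0 with A_w > 0 = 3.
Sanity: Σ A_w = 16 = 2^4 = 16 ✓.


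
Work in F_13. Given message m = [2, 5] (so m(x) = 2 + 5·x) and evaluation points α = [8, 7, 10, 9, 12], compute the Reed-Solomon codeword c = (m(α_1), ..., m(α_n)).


c = [3, 11, 0, 8, 10]

Message polynomial: m(x) = 2 + 5·x (mod 13).
For each evaluation point α_i, compute m(α_i) mod 13:
  α_1 = 8: Horner steps 5 → 3, so m(8) = 3.
  α_2 = 7: Horner steps 5 → 11, so m(7) = 11.
  α_3 = 10: Horner steps 5 → 0, so m(10) = 0.
  α_4 = 9: Horner steps 5 → 8, so m(9) = 8.
  α_5 = 12: Horner steps 5 → 10, so m(12) = 10.
Codeword c = [3, 11, 0, 8, 10] ∈ F_13^5.


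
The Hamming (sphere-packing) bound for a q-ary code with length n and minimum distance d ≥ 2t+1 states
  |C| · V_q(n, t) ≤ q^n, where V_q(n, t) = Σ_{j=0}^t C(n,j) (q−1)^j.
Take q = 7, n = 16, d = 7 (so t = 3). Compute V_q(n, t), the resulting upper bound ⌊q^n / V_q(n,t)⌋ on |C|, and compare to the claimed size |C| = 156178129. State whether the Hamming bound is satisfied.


V_q(n, t) = 125377, q^n = 33232930569601, Hamming bound = 265064011, |C| = 156178129 ≤ bound (satisfied).

Step 1: Compute V_q(n, t) = Σ_{j=0}^3 C(n, j) (q−1)^j.
  j = 0: C(16,0)·(6)^0 = 1·1 = 1.
  j = 1: C(16,1)·(6)^1 = 16·6 = 96.
  j = 2: C(16,2)·(6)^2 = 120·36 = 4320.
  j = 3: C(16,3)·(6)^3 = 560·216 = 120960.
  V_q(n, t) = 1 + 96 + 4320 + 120960 = 125377.
Step 2: q^n = 7^16 = 33232930569601.
Step 3: Hamming bound ⌊q^n / V_q(n,t)⌋ = ⌊33232930569601/125377⌋ = 265064011.
Step 4: Compare |C| = 156178129 to 265064011: satisfied.
The claimed |C| lies below the Hamming bound.


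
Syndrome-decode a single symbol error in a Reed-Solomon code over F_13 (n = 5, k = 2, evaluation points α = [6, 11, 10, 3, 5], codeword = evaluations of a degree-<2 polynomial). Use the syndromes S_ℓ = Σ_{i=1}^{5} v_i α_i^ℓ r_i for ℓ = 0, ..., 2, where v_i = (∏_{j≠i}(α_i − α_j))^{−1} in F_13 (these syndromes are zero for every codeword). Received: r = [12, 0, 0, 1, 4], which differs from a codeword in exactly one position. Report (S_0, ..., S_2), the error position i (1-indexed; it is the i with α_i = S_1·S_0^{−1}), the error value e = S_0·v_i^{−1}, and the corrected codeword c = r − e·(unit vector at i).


S = (7, 5, 11), error at position 3, error magnitude e = 8, c = [12, 0, 5, 1, 4].

Step 1: column multipliers v_i = (∏_{j≠i}(α_i − α_j))^{−1} mod 13.
  i = 1 (α = 6): (6−11)(6−10)(6−3)(6−5) = (−5)·(−4)·3·1 = 60 ≡ 8, so v_1 = 8^{−1} = 5 (mod 13).
  i = 2 (α = 11): (11−6)(11−10)(11−3)(11−5) = 5·1·8·6 = 240 ≡ 6, so v_2 = 6^{−1} = 11 (mod 13).
  i = 3 (α = 10): (10−6)(10−11)(10−3)(10−5) = 4·(−1)·7·5 = −140 ≡ 3, so v_3 = 3^{−1} = 9 (mod 13).
  i = 4 (α = 3): (3−6)(3−11)(3−10)(3−5) = (−3)·(−8)·(−7)·(−2) = 336 ≡ 11, so v_4 = 11^{−1} = 6 (mod 13).
  i = 5 (α = 5): (5−6)(5−11)(5−10)(5−3) = (−1)·(−6)·(−5)·2 = −60 ≡ 5, so v_5 = 5^{−1} = 8 (mod 13).
  v = [5, 11, 9, 6, 8].
Step 2: syndromes of r = [12, 0, 0, 1, 4] (all sums mod 13).
  S_0 = Σ v_i r_i = 5·12 + 11·0 + 9·0 + 6·1 + 8·4 = 98 ≡ 7.
  S_1 = Σ v_i α_i r_i = 5·6·12 + 11·11·0 + 9·10·0 + 6·3·1 + 8·5·4 = 538 ≡ 5.
  α_i^2 mod 13 = [10, 4, 9, 9, 12].
  S_2 = Σ v_i α_i^2 r_i = 5·10·12 + 11·4·0 + 9·9·0 + 6·9·1 + 8·12·4 = 1038 ≡ 11.
  S = (7, 5, 11) ≠ 0, so r is not a codeword (an error is present).
Step 3: locate the error. For a single error e at position i, S_ℓ = v_i·e·α_i^ℓ, so α_err = S_1/S_0.
  S_0^{−1} = 7^{−1} = 2 (mod 13), so α_err = 5·2 = 10 ≡ 10 = α_3. Error position i = 3.
  Consistency check: S_2/S_1 = 11·8 = 88 ≡ 10 = α_err ✓ (single-error assumption holds).
Step 4: error magnitude e = S_0/v_3 = S_0·∏_{j≠3}(α_3 − α_j) = 7·3 = 21 ≡ 8 (mod 13).
Step 5: correct position 3: c_3 = r_3 − e = 0 − 8 ≡ 5 (mod 13). Hence c = [12, 0, 5, 1, 4].
  Check: interpolating c through the α_i gives m(x) = 3 + 8·x (degree < 2) with m(α_i) = c_i for every i, so c is indeed a codeword.


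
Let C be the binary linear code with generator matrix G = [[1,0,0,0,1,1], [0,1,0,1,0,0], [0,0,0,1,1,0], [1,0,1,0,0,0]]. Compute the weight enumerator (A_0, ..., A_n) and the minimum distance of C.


Weight distribution: A_0 = 1, A_2 = 4, A_3 = 6, A_4 = 3, A_5 = 2. Minimum distance d = 2.

Enumerate all 2^4 = 16 messages m ∈ F_2^4.
For each, compute codeword c = mG in F_2^6, then tally its weight.
  m = 0000 → c = 000000, weight = 0.
  m = 1000 → c = 100011, weight = 3.
  m = 0100 → c = 010100, weight = 2.
  m = 1100 → c = 110111, weight = 5.
  m = 0010 → c = 000110, weight = 2.
  m = 1010 → c = 100101, weight = 3.
  m = 0110 → c = 010010, weight = 2.
  m = 1110 → c = 110001, weight = 3.
  m = 0001 → c = 101000, weight = 2.
  m = 1001 → c = 001011, weight = 3.
  m = 0101 → c = 111100, weight = 4.
  m = 1101 → c = 011111, weight = 5.
  m = 0011 → c = 101110, weight = 4.
  m = 1011 → c = 001101, weight = 3.
  m = 0111 → c = 111010, weight = 4.
  m = 1111 → c = 011001, weight = 3.
Tally weights:
  weight 0: 1 codewords.
  weight 2: 4 codewords.
  weight 3: 6 codewords.
  weight 4: 3 codewords.
  weight 5: 2 codewords.
Minimum distance d = smallest w > 0 with A_w > 0 = 2.
Sanity: Σ A_w = 16 = 2^4 = 16 ✓.


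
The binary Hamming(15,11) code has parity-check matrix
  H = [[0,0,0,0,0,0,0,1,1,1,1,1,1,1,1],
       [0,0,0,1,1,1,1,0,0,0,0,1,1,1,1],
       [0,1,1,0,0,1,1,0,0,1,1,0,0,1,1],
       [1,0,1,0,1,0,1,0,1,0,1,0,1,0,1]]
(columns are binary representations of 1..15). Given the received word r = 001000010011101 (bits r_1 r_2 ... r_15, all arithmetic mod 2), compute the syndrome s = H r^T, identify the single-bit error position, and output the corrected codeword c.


s = (1, 1, 1, 0)^T, error position = 14, corrected codeword c = 001000010011111

Compute s = H r^T mod 2 one row at a time:
  s_1 = 1 + 0 + 0 + 1 + 1 + 1 + 0 + 1 = 5 ≡ 1 (mod 2).
  s_2 = 0 + 0 + 0 + 0 + 1 + 1 + 0 + 1 = 3 ≡ 1 (mod 2).
  s_3 = 0 + 1 + 0 + 0 + 0 + 1 + 0 + 1 = 3 ≡ 1 (mod 2).
  s_4 = 0 + 1 + 0 + 0 + 0 + 1 + 1 + 1 = 4 ≡ 0 (mod 2).
s = (1, 1, 1, 0)^T — this equals column 14 of H (binary 1110), so error is at position 14.
Correct: flip bit 14 of r = 001000010011101 to get c = 001000010011111.


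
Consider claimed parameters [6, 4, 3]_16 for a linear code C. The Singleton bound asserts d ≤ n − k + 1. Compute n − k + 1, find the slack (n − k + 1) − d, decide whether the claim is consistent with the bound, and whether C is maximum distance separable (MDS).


Singleton RHS = n − k + 1 = 3, slack = 0, bound satisfied, MDS.

Singleton bound: d ≤ n − k + 1.
Here n = 6, k = 4, so n − k + 1 = 3.
Given d = 3, check d ≤ 3: YES.
Slack = (n − k + 1) − d = 0.
The code is MDS (slack = 0).
Description: the claimed parameters are [6, 4, 3]_16; such a code would be MDS (meets Singleton bound).


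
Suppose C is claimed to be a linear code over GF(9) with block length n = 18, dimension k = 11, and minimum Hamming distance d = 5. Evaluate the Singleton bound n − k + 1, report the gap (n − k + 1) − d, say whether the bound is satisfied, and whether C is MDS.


Singleton RHS = n − k + 1 = 8, slack = 3, bound satisfied, not MDS.

Singleton bound: d ≤ n − k + 1.
Here n = 18, k = 11, so n − k + 1 = 8.
Given d = 5, check d ≤ 8: YES.
Slack = (n − k + 1) − d = 3.
The code is NOT MDS (slack = 3 > 0).
Description: the claimed parameters are [18, 11, 5]_9; such a code would be non-MDS.


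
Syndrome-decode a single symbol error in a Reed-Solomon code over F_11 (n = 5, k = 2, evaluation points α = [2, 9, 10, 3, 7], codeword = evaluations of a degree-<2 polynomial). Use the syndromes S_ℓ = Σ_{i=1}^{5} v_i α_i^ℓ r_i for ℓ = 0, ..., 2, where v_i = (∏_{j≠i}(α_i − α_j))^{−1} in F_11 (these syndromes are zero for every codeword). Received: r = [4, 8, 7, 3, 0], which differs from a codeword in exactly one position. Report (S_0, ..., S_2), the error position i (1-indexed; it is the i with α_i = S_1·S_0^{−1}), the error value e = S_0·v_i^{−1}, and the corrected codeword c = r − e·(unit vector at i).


S = (10, 4, 6), error at position 5, error magnitude e = 1, c = [4, 8, 7, 3, 10].

Step 1: column multipliers v_i = (∏_{j≠i}(α_i − α_j))^{−1} mod 11.
  i = 1 (α = 2): (2−9)(2−10)(2−3)(2−7) = (−7)·(−8)·(−1)·(−5) = 280 ≡ 5, so v_1 = 5^{−1} = 9 (mod 11).
  i = 2 (α = 9): (9−2)(9−10)(9−3)(9−7) = 7·(−1)·6·2 = −84 ≡ 4, so v_2 = 4^{−1} = 3 (mod 11).
  i = 3 (α = 10): (10−2)(10−9)(10−3)(10−7) = 8·1·7·3 = 168 ≡ 3, so v_3 = 3^{−1} = 4 (mod 11).
  i = 4 (α = 3): (3−2)(3−9)(3−10)(3−7) = 1·(−6)·(−7)·(−4) = −168 ≡ 8, so v_4 = 8^{−1} = 7 (mod 11).
  i = 5 (α = 7): (7−2)(7−9)(7−10)(7−3) = 5·(−2)·(−3)·4 = 120 ≡ 10, so v_5 = 10^{−1} = 10 (mod 11).
  v = [9, 3, 4, 7, 10].
Step 2: syndromes of r = [4, 8, 7, 3, 0] (all sums mod 11).
  S_0 = Σ v_i r_i = 9·4 + 3·8 + 4·7 + 7·3 + 10·0 = 109 ≡ 10.
  S_1 = Σ v_i α_i r_i = 9·2·4 + 3·9·8 + 4·10·7 + 7·3·3 + 10·7·0 = 631 ≡ 4.
  α_i^2 mod 11 = [4, 4, 1, 9, 5].
  S_2 = Σ v_i α_i^2 r_i = 9·4·4 + 3·4·8 + 4·1·7 + 7·9·3 + 10·5·0 = 457 ≡ 6.
  S = (10, 4, 6) ≠ 0, so r is not a codeword (an error is present).
Step 3: locate the error. For a single error e at position i, S_ℓ = v_i·e·α_i^ℓ, so α_err = S_1/S_0.
  S_0^{−1} = 10^{−1} = 10 (mod 11), so α_err = 4·10 = 40 ≡ 7 = α_5. Error position i = 5.
  Consistency check: S_2/S_1 = 6·3 = 18 ≡ 7 = α_err ✓ (single-error assumption holds).
Step 4: error magnitude e = S_0/v_5 = S_0·∏_{j≠5}(α_5 − α_j) = 10·10 = 100 ≡ 1 (mod 11).
Step 5: correct position 5: c_5 = r_5 − e = 0 − 1 ≡ 10 (mod 11). Hence c = [4, 8, 7, 3, 10].
  Check: interpolating c through the α_i gives m(x) = 6 + 10·x (degree < 2) with m(α_i) = c_i for every i, so c is indeed a codeword.


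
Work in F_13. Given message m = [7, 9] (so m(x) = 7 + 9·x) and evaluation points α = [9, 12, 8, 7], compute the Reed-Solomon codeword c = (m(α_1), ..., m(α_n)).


c = [10, 11, 1, 5]

Message polynomial: m(x) = 7 + 9·x (mod 13).
For each evaluation point α_i, compute m(α_i) mod 13:
  α_1 = 9: Horner steps 9 → 10, so m(9) = 10.
  α_2 = 12: Horner steps 9 → 11, so m(12) = 11.
  α_3 = 8: Horner steps 9 → 1, so m(8) = 1.
  α_4 = 7: Horner steps 9 → 5, so m(7) = 5.
Codeword c = [10, 11, 1, 5] ∈ F_13^4.


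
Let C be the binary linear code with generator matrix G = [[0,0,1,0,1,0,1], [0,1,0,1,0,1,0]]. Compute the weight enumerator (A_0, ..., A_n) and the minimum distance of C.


Weight distribution: A_0 = 1, A_3 = 2, A_6 = 1. Minimum distance d = 3.

Enumerate all 2^2 = 4 messages m ∈ F_2^2.
For each, compute codeword c = mG in F_2^7, then tally its weight.
  m = 00 → c = 0000000, weight = 0.
  m = 10 → c = 0010101, weight = 3.
  m = 01 → c = 0101010, weight = 3.
  m = 11 → c = 0111111, weight = 6.
Tally weights:
  weight 0: 1 codewords.
  weight 3: 2 codewords.
  weight 6: 1 codewords.
Minimum distance d = smallest w > 0 with A_w > 0 = 3.
Sanity: Σ A_w = 4 = 2^2 = 4 ✓.


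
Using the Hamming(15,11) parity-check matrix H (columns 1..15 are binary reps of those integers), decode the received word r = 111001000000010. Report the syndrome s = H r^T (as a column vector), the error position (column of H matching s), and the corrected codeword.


s = (1, 0, 0, 0)^T, error position = 8, corrected codeword c = 111001010000010

Compute s = H r^T mod 2 one row at a time:
  s_1 = 0 + 0 + 0 + 0 + 0 + 0 + 1 + 0 = 1 ≡ 1 (mod 2).
  s_2 = 0 + 0 + 1 + 0 + 0 + 0 + 1 + 0 = 2 ≡ 0 (mod 2).
  s_3 = 1 + 1 + 1 + 0 + 0 + 0 + 1 + 0 = 4 ≡ 0 (mod 2).
  s_4 = 1 + 1 + 0 + 0 + 0 + 0 + 0 + 0 = 2 ≡ 0 (mod 2).
s = (1, 0, 0, 0)^T — this equals column 8 of H (binary 1000), so error is at position 8.
Correct: flip bit 8 of r = 111001000000010 to get c = 111001010000010.


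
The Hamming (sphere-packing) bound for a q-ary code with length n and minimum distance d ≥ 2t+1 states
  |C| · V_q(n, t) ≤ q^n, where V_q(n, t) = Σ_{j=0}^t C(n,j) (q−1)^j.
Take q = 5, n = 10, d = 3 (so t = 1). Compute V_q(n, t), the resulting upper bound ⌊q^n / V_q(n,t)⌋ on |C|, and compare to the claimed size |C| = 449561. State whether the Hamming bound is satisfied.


V_q(n, t) = 41, q^n = 9765625, Hamming bound = 238185, |C| = 449561 > bound (violated).

Step 1: Compute V_q(n, t) = Σ_{j=0}^1 C(n, j) (q−1)^j.
  j = 0: C(10,0)·(4)^0 = 1·1 = 1.
  j = 1: C(10,1)·(4)^1 = 10·4 = 40.
  V_q(n, t) = 1 + 40 = 41.
Step 2: q^n = 5^10 = 9765625.
Step 3: Hamming bound ⌊q^n / V_q(n,t)⌋ = ⌊9765625/41⌋ = 238185.
Step 4: Compare |C| = 449561 to 238185: violated.
The claimed |C| lies above the Hamming bound, so no 5-ary code of length 10 with d ≥ 3 can have 449561 codewords.


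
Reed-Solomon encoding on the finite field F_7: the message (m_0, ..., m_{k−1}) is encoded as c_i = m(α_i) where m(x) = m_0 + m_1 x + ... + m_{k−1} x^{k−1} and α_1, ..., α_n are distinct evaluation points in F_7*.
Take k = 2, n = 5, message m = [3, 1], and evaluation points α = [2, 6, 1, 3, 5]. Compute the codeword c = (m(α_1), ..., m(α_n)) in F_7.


c = [5, 2, 4, 6, 1]

Message polynomial: m(x) = 3 + 1·x (mod 7).
For each evaluation point α_i, compute m(α_i) mod 7:
  α_1 = 2: Horner steps 1 → 5, so m(2) = 5.
  α_2 = 6: Horner steps 1 → 2, so m(6) = 2.
  α_3 = 1: Horner steps 1 → 4, so m(1) = 4.
  α_4 = 3: Horner steps 1 → 6, so m(3) = 6.
  α_5 = 5: Horner steps 1 → 1, so m(5) = 1.
Codeword c = [5, 2, 4, 6, 1] ∈ F_7^5.


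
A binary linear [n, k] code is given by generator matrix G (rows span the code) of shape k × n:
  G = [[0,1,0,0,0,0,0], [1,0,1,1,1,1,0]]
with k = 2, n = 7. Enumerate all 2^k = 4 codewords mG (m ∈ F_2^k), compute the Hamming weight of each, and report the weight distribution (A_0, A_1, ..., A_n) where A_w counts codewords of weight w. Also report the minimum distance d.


Weight distribution: A_0 = 1, A_1 = 1, A_5 = 1, A_6 = 1. Minimum distance d = 1.

Enumerate all 2^2 = 4 messages m ∈ F_2^2.
For each, compute codeword c = mG in F_2^7, then tally its weight.
  m = 00 → c = 0000000, weight = 0.
  m = 10 → c = 0100000, weight = 1.
  m = 01 → c = 1011110, weight = 5.
  m = 11 → c = 1111110, weight = 6.
Tally weights:
  weight 0: 1 codewords.
  weight 1: 1 codewords.
  weight 5: 1 codewords.
  weight 6: 1 codewords.
Minimum distance d = smallest w > 0 with A_w > 0 = 1.
Sanity: Σ A_w = 4 = 2^2 = 4 ✓.


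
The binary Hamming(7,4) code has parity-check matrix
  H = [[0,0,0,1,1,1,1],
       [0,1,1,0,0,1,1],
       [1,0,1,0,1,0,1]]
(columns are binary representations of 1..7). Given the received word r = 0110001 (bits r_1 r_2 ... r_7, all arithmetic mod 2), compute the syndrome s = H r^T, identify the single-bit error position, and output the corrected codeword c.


s = (1, 1, 0)^T, error position = 6, corrected codeword c = 0110011

Compute s = H r^T mod 2 one row at a time:
  s_1 = 0 + 0 + 0 + 1 = 1 ≡ 1 (mod 2).
  s_2 = 1 + 1 + 0 + 1 = 3 ≡ 1 (mod 2).
  s_3 = 0 + 1 + 0 + 1 = 2 ≡ 0 (mod 2).
s = (1, 1, 0)^T — this equals column 6 of H (binary 110), so error is at position 6.
Correct: flip bit 6 of r = 0110001 to get c = 0110011.


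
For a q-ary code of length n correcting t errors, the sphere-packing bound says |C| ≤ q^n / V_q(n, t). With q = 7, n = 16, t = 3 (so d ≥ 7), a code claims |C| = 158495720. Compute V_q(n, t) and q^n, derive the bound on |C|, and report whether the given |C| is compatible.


V_q(n, t) = 125377, q^n = 33232930569601, Hamming bound = 265064011, |C| = 158495720 ≤ bound (satisfied).

Step 1: Compute V_q(n, t) = Σ_{j=0}^3 C(n, j) (q−1)^j.
  j = 0: C(16,0)·(6)^0 = 1·1 = 1.
  j = 1: C(16,1)·(6)^1 = 16·6 = 96.
  j = 2: C(16,2)·(6)^2 = 120·36 = 4320.
  j = 3: C(16,3)·(6)^3 = 560·216 = 120960.
  V_q(n, t) = 1 + 96 + 4320 + 120960 = 125377.
Step 2: q^n = 7^16 = 33232930569601.
Step 3: Hamming bound ⌊q^n / V_q(n,t)⌋ = ⌊33232930569601/125377⌋ = 265064011.
Step 4: Compare |C| = 158495720 to 265064011: satisfied.
The claimed |C| lies below the Hamming bound.


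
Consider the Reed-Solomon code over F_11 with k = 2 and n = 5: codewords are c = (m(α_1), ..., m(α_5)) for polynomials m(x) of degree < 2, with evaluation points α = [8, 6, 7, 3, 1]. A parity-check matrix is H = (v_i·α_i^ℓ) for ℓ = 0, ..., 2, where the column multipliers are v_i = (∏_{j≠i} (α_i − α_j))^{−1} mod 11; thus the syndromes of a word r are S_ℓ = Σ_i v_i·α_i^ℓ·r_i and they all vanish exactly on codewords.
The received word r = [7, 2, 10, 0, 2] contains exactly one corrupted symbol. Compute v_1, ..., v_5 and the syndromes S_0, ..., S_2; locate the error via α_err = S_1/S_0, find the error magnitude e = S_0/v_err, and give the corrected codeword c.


S = (9, 9, 9), error at position 5, error magnitude e = 7, c = [7, 2, 10, 0, 6].

Step 1: column multipliers v_i = (∏_{j≠i}(α_i − α_j))^{−1} mod 11.
  i = 1 (α = 8): (8−6)(8−7)(8−3)(8−1) = 2·1·5·7 = 70 ≡ 4, so v_1 = 4^{−1} = 3 (mod 11).
  i = 2 (α = 6): (6−8)(6−7)(6−3)(6−1) = (−2)·(−1)·3·5 = 30 ≡ 8, so v_2 = 8^{−1} = 7 (mod 11).
  i = 3 (α = 7): (7−8)(7−6)(7−3)(7−1) = (−1)·1·4·6 = −24 ≡ 9, so v_3 = 9^{−1} = 5 (mod 11).
  i = 4 (α = 3): (3−8)(3−6)(3−7)(3−1) = (−5)·(−3)·(−4)·2 = −120 ≡ 1, so v_4 = 1^{−1} = 1 (mod 11).
  i = 5 (α = 1): (1−8)(1−6)(1−7)(1−3) = (−7)·(−5)·(−6)·(−2) = 420 ≡ 2, so v_5 = 2^{−1} = 6 (mod 11).
  v = [3, 7, 5, 1, 6].
Step 2: syndromes of r = [7, 2, 10, 0, 2] (all sums mod 11).
  S_0 = Σ v_i r_i = 3·7 + 7·2 + 5·10 + 1·0 + 6·2 = 97 ≡ 9.
  S_1 = Σ v_i α_i r_i = 3·8·7 + 7·6·2 + 5·7·10 + 1·3·0 + 6·1·2 = 614 ≡ 9.
  α_i^2 mod 11 = [9, 3, 5, 9, 1].
  S_2 = Σ v_i α_i^2 r_i = 3·9·7 + 7·3·2 + 5·5·10 + 1·9·0 + 6·1·2 = 493 ≡ 9.
  S = (9, 9, 9) ≠ 0, so r is not a codeword (an error is present).
Step 3: locate the error. For a single error e at position i, S_ℓ = v_i·e·α_i^ℓ, so α_err = S_1/S_0.
  S_0^{−1} = 9^{−1} = 5 (mod 11), so α_err = 9·5 = 45 ≡ 1 = α_5. Error position i = 5.
  Consistency check: S_2/S_1 = 9·5 = 45 ≡ 1 = α_err ✓ (single-error assumption holds).
Step 4: error magnitude e = S_0/v_5 = S_0·∏_{j≠5}(α_5 − α_j) = 9·2 = 18 ≡ 7 (mod 11).
Step 5: correct position 5: c_5 = r_5 − e = 2 − 7 ≡ 6 (mod 11). Hence c = [7, 2, 10, 0, 6].
  Check: interpolating c through the α_i gives m(x) = 9 + 8·x (degree < 2) with m(α_i) = c_i for every i, so c is indeed a codeword.


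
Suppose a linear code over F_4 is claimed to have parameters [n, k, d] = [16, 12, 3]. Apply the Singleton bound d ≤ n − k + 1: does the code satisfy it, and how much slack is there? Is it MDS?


Singleton RHS = n − k + 1 = 5, slack = 2, bound satisfied, not MDS.

Singleton bound: d ≤ n − k + 1.
Here n = 16, k = 12, so n − k + 1 = 5.
Given d = 3, check d ≤ 5: YES.
Slack = (n − k + 1) − d = 2.
The code is NOT MDS (slack = 2 > 0).
Description: the claimed parameters are [16, 12, 3]_4; such a code would be non-MDS.


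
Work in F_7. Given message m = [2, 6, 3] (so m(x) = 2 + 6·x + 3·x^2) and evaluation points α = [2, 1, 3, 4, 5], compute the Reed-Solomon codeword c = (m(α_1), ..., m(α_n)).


c = [5, 4, 5, 4, 2]

Message polynomial: m(x) = 2 + 6·x + 3·x^2 (mod 7).
For each evaluation point α_i, compute m(α_i) mod 7:
  α_1 = 2: Horner steps 3 → 5 → 5, so m(2) = 5.
  α_2 = 1: Horner steps 3 → 2 → 4, so m(1) = 4.
  α_3 = 3: Horner steps 3 → 1 → 5, so m(3) = 5.
  α_4 = 4: Horner steps 3 → 4 → 4, so m(4) = 4.
  α_5 = 5: Horner steps 3 → 0 → 2, so m(5) = 2.
Codeword c = [5, 4, 5, 4, 2] ∈ F_7^5.


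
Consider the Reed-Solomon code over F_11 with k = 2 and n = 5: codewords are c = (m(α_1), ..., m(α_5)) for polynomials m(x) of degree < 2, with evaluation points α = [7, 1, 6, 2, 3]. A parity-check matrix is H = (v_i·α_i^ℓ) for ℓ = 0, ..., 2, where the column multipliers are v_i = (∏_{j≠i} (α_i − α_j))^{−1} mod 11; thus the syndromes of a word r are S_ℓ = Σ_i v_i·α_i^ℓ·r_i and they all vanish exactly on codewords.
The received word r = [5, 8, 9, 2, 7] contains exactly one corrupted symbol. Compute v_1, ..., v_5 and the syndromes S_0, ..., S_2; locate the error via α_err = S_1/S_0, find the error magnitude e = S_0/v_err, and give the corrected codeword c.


S = (7, 9, 10), error at position 3, error magnitude e = 9, c = [5, 8, 0, 2, 7].

Step 1: column multipliers v_i = (∏_{j≠i}(α_i − α_j))^{−1} mod 11.
  i = 1 (α = 7): (7−1)(7−6)(7−2)(7−3) = 6·1·5·4 = 120 ≡ 10, so v_1 = 10^{−1} = 10 (mod 11).
  i = 2 (α = 1): (1−7)(1−6)(1−2)(1−3) = (−6)·(−5)·(−1)·(−2) = 60 ≡ 5, so v_2 = 5^{−1} = 9 (mod 11).
  i = 3 (α = 6): (6−7)(6−1)(6−2)(6−3) = (−1)·5·4·3 = −60 ≡ 6, so v_3 = 6^{−1} = 2 (mod 11).
  i = 4 (α = 2): (2−7)(2−1)(2−6)(2−3) = (−5)·1·(−4)·(−1) = −20 ≡ 2, so v_4 = 2^{−1} = 6 (mod 11).
  i = 5 (α = 3): (3−7)(3−1)(3−6)(3−2) = (−4)·2·(−3)·1 = 24 ≡ 2, so v_5 = 2^{−1} = 6 (mod 11).
  v = [10, 9, 2, 6, 6].
Step 2: syndromes of r = [5, 8, 9, 2, 7] (all sums mod 11).
  S_0 = Σ v_i r_i = 10·5 + 9·8 + 2·9 + 6·2 + 6·7 = 194 ≡ 7.
  S_1 = Σ v_i α_i r_i = 10·7·5 + 9·1·8 + 2·6·9 + 6·2·2 + 6·3·7 = 680 ≡ 9.
  α_i^2 mod 11 = [5, 1, 3, 4, 9].
  S_2 = Σ v_i α_i^2 r_i = 10·5·5 + 9·1·8 + 2·3·9 + 6·4·2 + 6·9·7 = 802 ≡ 10.
  S = (7, 9, 10) ≠ 0, so r is not a codeword (an error is present).
Step 3: locate the error. For a single error e at position i, S_ℓ = v_i·e·α_i^ℓ, so α_err = S_1/S_0.
  S_0^{−1} = 7^{−1} = 8 (mod 11), so α_err = 9·8 = 72 ≡ 6 = α_3. Error position i = 3.
  Consistency check: S_2/S_1 = 10·5 = 50 ≡ 6 = α_err ✓ (single-error assumption holds).
Step 4: error magnitude e = S_0/v_3 = S_0·∏_{j≠3}(α_3 − α_j) = 7·6 = 42 ≡ 9 (mod 11).
Step 5: correct position 3: c_3 = r_3 − e = 9 − 9 ≡ 0 (mod 11). Hence c = [5, 8, 0, 2, 7].
  Check: interpolating c through the α_i gives m(x) = 3 + 5·x (degree < 2) with m(α_i) = c_i for every i, so c is indeed a codeword.
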